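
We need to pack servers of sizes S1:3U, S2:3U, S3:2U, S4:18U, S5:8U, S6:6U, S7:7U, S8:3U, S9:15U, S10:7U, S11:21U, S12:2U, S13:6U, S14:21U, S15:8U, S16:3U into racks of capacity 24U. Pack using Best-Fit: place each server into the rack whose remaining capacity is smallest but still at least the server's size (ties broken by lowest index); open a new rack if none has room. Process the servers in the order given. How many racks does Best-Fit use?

6

S1 (3U) → rack 1 (remaining 21U)
S2 (3U) → rack 1 (remaining 18U)
S3 (2U) → rack 1 (remaining 16U)
S4 (18U) → rack 2 (remaining 6U)
S5 (8U) → rack 1 (remaining 8U)
S6 (6U) → rack 2 (remaining 0U)
S7 (7U) → rack 1 (remaining 1U)
S8 (3U) → rack 3 (remaining 21U)
S9 (15U) → rack 3 (remaining 6U)
S10 (7U) → rack 4 (remaining 17U)
S11 (21U) → rack 5 (remaining 3U)
S12 (2U) → rack 5 (remaining 1U)
S13 (6U) → rack 3 (remaining 0U)
S14 (21U) → rack 6 (remaining 3U)
S15 (8U) → rack 4 (remaining 9U)
S16 (3U) → rack 6 (remaining 0U)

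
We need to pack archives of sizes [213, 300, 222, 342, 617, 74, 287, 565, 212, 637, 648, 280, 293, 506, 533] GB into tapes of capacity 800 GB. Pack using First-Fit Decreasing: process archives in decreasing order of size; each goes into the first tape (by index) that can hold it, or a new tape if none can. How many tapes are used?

Sorted descending: 648, 637, 617, 565, 533, 506, 342, 300, 293, 287, 280, 222, 213, 212, 74.
Put 648 GB in tape 1; 152 GB remain.
Put 637 GB in tape 2; 163 GB remain.
Put 617 GB in tape 3; 183 GB remain.
Put 565 GB in tape 4; 235 GB remain.
Put 533 GB in tape 5; 267 GB remain.
Put 506 GB in tape 6; 294 GB remain.
Put 342 GB in tape 7; 458 GB remain.
Put 300 GB in tape 7; 158 GB remain.
Put 293 GB in tape 6; 1 GB remain.
Put 287 GB in tape 8; 513 GB remain.
Put 280 GB in tape 8; 233 GB remain.
Put 222 GB in tape 4; 13 GB remain.
Put 213 GB in tape 5; 54 GB remain.
Put 212 GB in tape 8; 21 GB remain.
Put 74 GB in tape 1; 78 GB remain.
Final tapes: [648,74] [637] [617] [565,222] [533,213] [506,293] [342,300] [287,280,212].

8 tapes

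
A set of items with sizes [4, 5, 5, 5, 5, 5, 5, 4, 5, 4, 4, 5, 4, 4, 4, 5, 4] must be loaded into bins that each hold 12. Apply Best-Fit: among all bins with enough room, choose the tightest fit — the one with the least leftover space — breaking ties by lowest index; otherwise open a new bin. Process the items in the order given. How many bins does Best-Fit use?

8

4 → bin 1 (remaining 8)
5 → bin 1 (remaining 3)
5 → bin 2 (remaining 7)
5 → bin 2 (remaining 2)
5 → bin 3 (remaining 7)
5 → bin 3 (remaining 2)
5 → bin 4 (remaining 7)
4 → bin 4 (remaining 3)
5 → bin 5 (remaining 7)
4 → bin 5 (remaining 3)
4 → bin 6 (remaining 8)
5 → bin 6 (remaining 3)
4 → bin 7 (remaining 8)
4 → bin 7 (remaining 4)
4 → bin 7 (remaining 0)
5 → bin 8 (remaining 7)
4 → bin 8 (remaining 3)
Final bins: [4,5] [5,5] [5,5] [5,4] [5,4] [4,5] [4,4,4] [5,4].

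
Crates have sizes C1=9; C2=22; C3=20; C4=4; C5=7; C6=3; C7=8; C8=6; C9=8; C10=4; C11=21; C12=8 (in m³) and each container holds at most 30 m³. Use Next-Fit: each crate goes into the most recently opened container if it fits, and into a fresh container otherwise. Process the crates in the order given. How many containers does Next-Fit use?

container 1: place C1 (9 m³), 21 m³ left
container 2: place C2 (22 m³), 8 m³ left
container 3: place C3 (20 m³), 10 m³ left
container 3: place C4 (4 m³), 6 m³ left
container 4: place C5 (7 m³), 23 m³ left
container 4: place C6 (3 m³), 20 m³ left
container 4: place C7 (8 m³), 12 m³ left
container 4: place C8 (6 m³), 6 m³ left
container 5: place C9 (8 m³), 22 m³ left
container 5: place C10 (4 m³), 18 m³ left
container 6: place C11 (21 m³), 9 m³ left
container 6: place C12 (8 m³), 1 m³ left
Final containers: [9] [22] [20,4] [7,3,8,6] [8,4] [21,8].

6 containers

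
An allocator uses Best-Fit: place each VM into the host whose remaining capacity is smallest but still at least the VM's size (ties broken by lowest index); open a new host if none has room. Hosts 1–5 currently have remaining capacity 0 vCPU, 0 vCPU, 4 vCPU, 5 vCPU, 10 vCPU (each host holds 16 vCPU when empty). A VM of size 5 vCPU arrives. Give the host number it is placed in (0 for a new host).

Hosts with room: host 4 (5 vCPU), host 5 (10 vCPU).
Tightest fit is host 4 with 5 vCPU free.

4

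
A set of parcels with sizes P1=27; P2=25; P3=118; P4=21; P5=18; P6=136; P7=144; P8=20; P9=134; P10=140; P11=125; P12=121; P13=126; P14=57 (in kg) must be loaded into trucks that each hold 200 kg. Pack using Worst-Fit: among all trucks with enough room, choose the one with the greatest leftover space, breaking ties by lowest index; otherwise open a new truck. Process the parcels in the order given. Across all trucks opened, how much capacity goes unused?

388

truck 1: place P1 (27 kg), 173 kg left
truck 1: place P2 (25 kg), 148 kg left
truck 1: place P3 (118 kg), 30 kg left
truck 1: place P4 (21 kg), 9 kg left
truck 2: place P5 (18 kg), 182 kg left
truck 2: place P6 (136 kg), 46 kg left
truck 3: place P7 (144 kg), 56 kg left
truck 3: place P8 (20 kg), 36 kg left
truck 4: place P9 (134 kg), 66 kg left
truck 5: place P10 (140 kg), 60 kg left
truck 6: place P11 (125 kg), 75 kg left
truck 7: place P12 (121 kg), 79 kg left
truck 8: place P13 (126 kg), 74 kg left
truck 7: place P14 (57 kg), 22 kg left
8 trucks × 200 kg = 1600 kg; used 1212 kg; unused 388 kg.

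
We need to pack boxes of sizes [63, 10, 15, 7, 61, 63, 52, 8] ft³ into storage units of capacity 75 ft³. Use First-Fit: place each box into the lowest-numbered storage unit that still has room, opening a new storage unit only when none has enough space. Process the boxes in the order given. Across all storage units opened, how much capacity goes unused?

63 ft³ → storage unit 1 (remaining 12 ft³)
10 ft³ → storage unit 1 (remaining 2 ft³)
15 ft³ → storage unit 2 (remaining 60 ft³)
7 ft³ → storage unit 2 (remaining 53 ft³)
61 ft³ → storage unit 3 (remaining 14 ft³)
63 ft³ → storage unit 4 (remaining 12 ft³)
52 ft³ → storage unit 2 (remaining 1 ft³)
8 ft³ → storage unit 3 (remaining 6 ft³)
4 storage units × 75 ft³ = 300 ft³; used 279 ft³; unused 21 ft³.

21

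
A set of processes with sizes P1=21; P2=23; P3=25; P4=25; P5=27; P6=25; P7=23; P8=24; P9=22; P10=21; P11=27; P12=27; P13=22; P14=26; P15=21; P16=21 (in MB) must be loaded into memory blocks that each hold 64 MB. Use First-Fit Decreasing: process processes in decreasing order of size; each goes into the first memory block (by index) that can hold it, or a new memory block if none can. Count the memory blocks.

8

Sorted descending: 27, 27, 27, 26, 25, 25, 25, 24, 23, 23, 22, 22, 21, 21, 21, 21.
memory block 1: place 27 MB, 37 MB left
memory block 1: place 27 MB, 10 MB left
memory block 2: place 27 MB, 37 MB left
memory block 2: place 26 MB, 11 MB left
memory block 3: place 25 MB, 39 MB left
memory block 3: place 25 MB, 14 MB left
memory block 4: place 25 MB, 39 MB left
memory block 4: place 24 MB, 15 MB left
memory block 5: place 23 MB, 41 MB left
memory block 5: place 23 MB, 18 MB left
memory block 6: place 22 MB, 42 MB left
memory block 6: place 22 MB, 20 MB left
memory block 7: place 21 MB, 43 MB left
memory block 7: place 21 MB, 22 MB left
memory block 7: place 21 MB, 1 MB left
memory block 8: place 21 MB, 43 MB left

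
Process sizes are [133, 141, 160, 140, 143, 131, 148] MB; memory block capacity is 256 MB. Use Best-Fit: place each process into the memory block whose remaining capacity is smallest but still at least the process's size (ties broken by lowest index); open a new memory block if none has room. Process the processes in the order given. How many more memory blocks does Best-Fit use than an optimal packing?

Best-Fit: [133] [141] [160] [140] [143] [131] [148] → 7 memory blocks.
7 processes exceed 128 MB (half the capacity), and no two of those can share a memory block, so at least 7 memory blocks are needed.
So 7 is already optimal.

0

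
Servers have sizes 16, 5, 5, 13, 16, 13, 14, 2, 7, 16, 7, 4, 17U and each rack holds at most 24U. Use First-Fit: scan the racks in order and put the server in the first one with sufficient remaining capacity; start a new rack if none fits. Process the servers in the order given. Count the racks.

7

rack 1: place 16U, 8U left
rack 1: place 5U, 3U left
rack 2: place 5U, 19U left
rack 2: place 13U, 6U left
rack 3: place 16U, 8U left
rack 4: place 13U, 11U left
rack 5: place 14U, 10U left
rack 1: place 2U, 1U left
rack 3: place 7U, 1U left
rack 6: place 16U, 8U left
rack 4: place 7U, 4U left
rack 2: place 4U, 2U left
rack 7: place 17U, 7U left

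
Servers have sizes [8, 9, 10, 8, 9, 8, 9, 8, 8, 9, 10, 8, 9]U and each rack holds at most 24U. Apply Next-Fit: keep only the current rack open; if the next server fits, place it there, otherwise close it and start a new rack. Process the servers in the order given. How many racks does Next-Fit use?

Put 8U in rack 1; 16U remain.
Put 9U in rack 1; 7U remain.
Put 10U in rack 2; 14U remain.
Put 8U in rack 2; 6U remain.
Put 9U in rack 3; 15U remain.
Put 8U in rack 3; 7U remain.
Put 9U in rack 4; 15U remain.
Put 8U in rack 4; 7U remain.
Put 8U in rack 5; 16U remain.
Put 9U in rack 5; 7U remain.
Put 10U in rack 6; 14U remain.
Put 8U in rack 6; 6U remain.
Put 9U in rack 7; 15U remain.
Final racks: [8,9] [10,8] [9,8] [9,8] [8,9] [10,8] [9].

7 racks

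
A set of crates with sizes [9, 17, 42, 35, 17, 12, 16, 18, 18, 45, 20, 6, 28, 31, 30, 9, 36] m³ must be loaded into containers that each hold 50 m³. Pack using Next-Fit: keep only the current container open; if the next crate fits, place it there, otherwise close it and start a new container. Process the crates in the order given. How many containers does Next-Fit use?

11

container 1: place 9 m³, 41 m³ left
container 1: place 17 m³, 24 m³ left
container 2: place 42 m³, 8 m³ left
container 3: place 35 m³, 15 m³ left
container 4: place 17 m³, 33 m³ left
container 4: place 12 m³, 21 m³ left
container 4: place 16 m³, 5 m³ left
container 5: place 18 m³, 32 m³ left
container 5: place 18 m³, 14 m³ left
container 6: place 45 m³, 5 m³ left
container 7: place 20 m³, 30 m³ left
container 7: place 6 m³, 24 m³ left
container 8: place 28 m³, 22 m³ left
container 9: place 31 m³, 19 m³ left
container 10: place 30 m³, 20 m³ left
container 10: place 9 m³, 11 m³ left
container 11: place 36 m³, 14 m³ left
Final containers: [9,17] [42] [35] [17,12,16] [18,18] [45] [20,6] [28] [31] [30,9] [36].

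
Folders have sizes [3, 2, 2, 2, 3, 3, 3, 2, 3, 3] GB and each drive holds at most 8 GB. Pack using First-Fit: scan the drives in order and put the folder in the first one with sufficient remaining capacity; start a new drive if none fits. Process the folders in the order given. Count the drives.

4

3 GB → drive 1 (remaining 5 GB)
2 GB → drive 1 (remaining 3 GB)
2 GB → drive 1 (remaining 1 GB)
2 GB → drive 2 (remaining 6 GB)
3 GB → drive 2 (remaining 3 GB)
3 GB → drive 2 (remaining 0 GB)
3 GB → drive 3 (remaining 5 GB)
2 GB → drive 3 (remaining 3 GB)
3 GB → drive 3 (remaining 0 GB)
3 GB → drive 4 (remaining 5 GB)
Final drives: [3,2,2] [2,3,3] [3,2,3] [3].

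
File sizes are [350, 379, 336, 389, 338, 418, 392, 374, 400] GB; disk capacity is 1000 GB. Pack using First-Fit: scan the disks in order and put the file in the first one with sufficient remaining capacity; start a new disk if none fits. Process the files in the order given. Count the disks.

5 disks

Put 350 GB in disk 1; 650 GB remain.
Put 379 GB in disk 1; 271 GB remain.
Put 336 GB in disk 2; 664 GB remain.
Put 389 GB in disk 2; 275 GB remain.
Put 338 GB in disk 3; 662 GB remain.
Put 418 GB in disk 3; 244 GB remain.
Put 392 GB in disk 4; 608 GB remain.
Put 374 GB in disk 4; 234 GB remain.
Put 400 GB in disk 5; 600 GB remain.
Final disks: [350,379] [336,389] [338,418] [392,374] [400].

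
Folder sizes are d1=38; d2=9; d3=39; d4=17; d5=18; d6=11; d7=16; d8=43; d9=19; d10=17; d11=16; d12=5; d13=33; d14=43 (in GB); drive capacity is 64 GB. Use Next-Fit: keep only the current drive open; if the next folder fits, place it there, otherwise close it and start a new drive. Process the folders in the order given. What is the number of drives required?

d1 (38 GB) → drive 1 (remaining 26 GB)
d2 (9 GB) → drive 1 (remaining 17 GB)
d3 (39 GB) → drive 2 (remaining 25 GB)
d4 (17 GB) → drive 2 (remaining 8 GB)
d5 (18 GB) → drive 3 (remaining 46 GB)
d6 (11 GB) → drive 3 (remaining 35 GB)
d7 (16 GB) → drive 3 (remaining 19 GB)
d8 (43 GB) → drive 4 (remaining 21 GB)
d9 (19 GB) → drive 4 (remaining 2 GB)
d10 (17 GB) → drive 5 (remaining 47 GB)
d11 (16 GB) → drive 5 (remaining 31 GB)
d12 (5 GB) → drive 5 (remaining 26 GB)
d13 (33 GB) → drive 6 (remaining 31 GB)
d14 (43 GB) → drive 7 (remaining 21 GB)

7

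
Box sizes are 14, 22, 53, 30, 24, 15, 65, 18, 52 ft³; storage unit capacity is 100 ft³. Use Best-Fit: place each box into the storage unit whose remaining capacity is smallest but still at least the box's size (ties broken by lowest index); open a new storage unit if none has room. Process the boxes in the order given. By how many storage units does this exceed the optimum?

1

Best-Fit: [14,22,53] [30,24,15,18] [65] [52] → 4 storage units.
Total size 293 ft³; any packing needs at least ⌈293/100⌉ = 3 storage units.
An optimal packing achieves that bound: [65,30] [53,24,22] [52,18,15,14] → 3 storage units.
Excess: 4 − 3 = 1.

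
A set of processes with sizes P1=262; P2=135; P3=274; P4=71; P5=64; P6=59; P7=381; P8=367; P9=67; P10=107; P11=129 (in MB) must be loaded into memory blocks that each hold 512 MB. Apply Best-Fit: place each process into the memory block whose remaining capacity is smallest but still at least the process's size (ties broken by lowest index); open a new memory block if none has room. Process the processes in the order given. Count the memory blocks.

memory block 1: place P1 (262 MB), 250 MB left
memory block 1: place P2 (135 MB), 115 MB left
memory block 2: place P3 (274 MB), 238 MB left
memory block 1: place P4 (71 MB), 44 MB left
memory block 2: place P5 (64 MB), 174 MB left
memory block 2: place P6 (59 MB), 115 MB left
memory block 3: place P7 (381 MB), 131 MB left
memory block 4: place P8 (367 MB), 145 MB left
memory block 2: place P9 (67 MB), 48 MB left
memory block 3: place P10 (107 MB), 24 MB left
memory block 4: place P11 (129 MB), 16 MB left

4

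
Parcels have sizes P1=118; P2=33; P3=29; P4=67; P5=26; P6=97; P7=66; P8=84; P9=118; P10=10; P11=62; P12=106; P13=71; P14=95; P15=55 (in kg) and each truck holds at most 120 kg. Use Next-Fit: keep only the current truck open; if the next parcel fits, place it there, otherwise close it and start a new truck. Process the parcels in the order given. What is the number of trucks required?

Put P1 (118 kg) in truck 1; 2 kg remain.
Put P2 (33 kg) in truck 2; 87 kg remain.
Put P3 (29 kg) in truck 2; 58 kg remain.
Put P4 (67 kg) in truck 3; 53 kg remain.
Put P5 (26 kg) in truck 3; 27 kg remain.
Put P6 (97 kg) in truck 4; 23 kg remain.
Put P7 (66 kg) in truck 5; 54 kg remain.
Put P8 (84 kg) in truck 6; 36 kg remain.
Put P9 (118 kg) in truck 7; 2 kg remain.
Put P10 (10 kg) in truck 8; 110 kg remain.
Put P11 (62 kg) in truck 8; 48 kg remain.
Put P12 (106 kg) in truck 9; 14 kg remain.
Put P13 (71 kg) in truck 10; 49 kg remain.
Put P14 (95 kg) in truck 11; 25 kg remain.
Put P15 (55 kg) in truck 12; 65 kg remain.
Final trucks: [118] [33,29] [67,26] [97] [66] [84] [118] [10,62] [106] [71] [95] [55].

12 trucks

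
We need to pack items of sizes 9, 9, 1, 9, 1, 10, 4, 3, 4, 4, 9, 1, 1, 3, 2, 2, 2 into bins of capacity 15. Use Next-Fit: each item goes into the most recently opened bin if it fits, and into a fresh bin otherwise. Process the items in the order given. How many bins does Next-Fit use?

bin 1: place 9, 6 left
bin 2: place 9, 6 left
bin 2: place 1, 5 left
bin 3: place 9, 6 left
bin 3: place 1, 5 left
bin 4: place 10, 5 left
bin 4: place 4, 1 left
bin 5: place 3, 12 left
bin 5: place 4, 8 left
bin 5: place 4, 4 left
bin 6: place 9, 6 left
bin 6: place 1, 5 left
bin 6: place 1, 4 left
bin 6: place 3, 1 left
bin 7: place 2, 13 left
bin 7: place 2, 11 left
bin 7: place 2, 9 left
Final bins: [9] [9,1] [9,1] [10,4] [3,4,4] [9,1,1,3] [2,2,2].

7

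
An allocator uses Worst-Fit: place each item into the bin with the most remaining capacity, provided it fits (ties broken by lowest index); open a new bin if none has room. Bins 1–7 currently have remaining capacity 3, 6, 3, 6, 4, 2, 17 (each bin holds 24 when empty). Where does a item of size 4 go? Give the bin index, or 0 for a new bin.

7

Bins with room: bin 2 (6), bin 4 (6), bin 5 (4), bin 7 (17).
Most room is bin 7 with 17 free.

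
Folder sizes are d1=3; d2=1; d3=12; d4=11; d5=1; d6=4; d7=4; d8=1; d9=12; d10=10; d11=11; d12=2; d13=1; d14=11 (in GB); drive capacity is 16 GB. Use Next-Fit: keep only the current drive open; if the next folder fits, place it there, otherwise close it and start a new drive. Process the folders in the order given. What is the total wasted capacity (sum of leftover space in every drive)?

Put d1 (3 GB) in drive 1; 13 GB remain.
Put d2 (1 GB) in drive 1; 12 GB remain.
Put d3 (12 GB) in drive 1; 0 GB remain.
Put d4 (11 GB) in drive 2; 5 GB remain.
Put d5 (1 GB) in drive 2; 4 GB remain.
Put d6 (4 GB) in drive 2; 0 GB remain.
Put d7 (4 GB) in drive 3; 12 GB remain.
Put d8 (1 GB) in drive 3; 11 GB remain.
Put d9 (12 GB) in drive 4; 4 GB remain.
Put d10 (10 GB) in drive 5; 6 GB remain.
Put d11 (11 GB) in drive 6; 5 GB remain.
Put d12 (2 GB) in drive 6; 3 GB remain.
Put d13 (1 GB) in drive 6; 2 GB remain.
Put d14 (11 GB) in drive 7; 5 GB remain.
7 drives × 16 GB = 112 GB; used 84 GB; unused 28 GB.

28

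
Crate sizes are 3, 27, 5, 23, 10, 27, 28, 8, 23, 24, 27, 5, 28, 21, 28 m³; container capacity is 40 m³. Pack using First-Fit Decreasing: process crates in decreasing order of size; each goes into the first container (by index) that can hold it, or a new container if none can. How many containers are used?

10 containers

Sorted descending: 28, 28, 28, 27, 27, 27, 24, 23, 23, 21, 10, 8, 5, 5, 3.
container 1: place 28 m³, 12 m³ left
container 2: place 28 m³, 12 m³ left
container 3: place 28 m³, 12 m³ left
container 4: place 27 m³, 13 m³ left
container 5: place 27 m³, 13 m³ left
container 6: place 27 m³, 13 m³ left
container 7: place 24 m³, 16 m³ left
container 8: place 23 m³, 17 m³ left
container 9: place 23 m³, 17 m³ left
container 10: place 21 m³, 19 m³ left
container 1: place 10 m³, 2 m³ left
container 2: place 8 m³, 4 m³ left
container 3: place 5 m³, 7 m³ left
container 3: place 5 m³, 2 m³ left
container 2: place 3 m³, 1 m³ left
Final containers: [28,10] [28,8,3] [28,5,5] [27] [27] [27] [24] [23] [23] [21].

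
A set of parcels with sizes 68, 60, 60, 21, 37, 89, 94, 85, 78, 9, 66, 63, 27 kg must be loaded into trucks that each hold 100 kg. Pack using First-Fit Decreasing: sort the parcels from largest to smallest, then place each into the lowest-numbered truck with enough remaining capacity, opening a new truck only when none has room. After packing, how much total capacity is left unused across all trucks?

Sorted descending: 94, 89, 85, 78, 68, 66, 63, 60, 60, 37, 27, 21, 9.
truck 1: place 94 kg, 6 kg left
truck 2: place 89 kg, 11 kg left
truck 3: place 85 kg, 15 kg left
truck 4: place 78 kg, 22 kg left
truck 5: place 68 kg, 32 kg left
truck 6: place 66 kg, 34 kg left
truck 7: place 63 kg, 37 kg left
truck 8: place 60 kg, 40 kg left
truck 9: place 60 kg, 40 kg left
truck 7: place 37 kg, 0 kg left
truck 5: place 27 kg, 5 kg left
truck 4: place 21 kg, 1 kg left
truck 2: place 9 kg, 2 kg left
9 trucks × 100 kg = 900 kg; used 757 kg; unused 143 kg.

143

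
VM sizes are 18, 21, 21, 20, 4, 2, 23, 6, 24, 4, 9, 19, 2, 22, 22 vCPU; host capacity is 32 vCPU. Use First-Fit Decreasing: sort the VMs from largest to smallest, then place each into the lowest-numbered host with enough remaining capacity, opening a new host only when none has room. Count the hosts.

Sorted descending: 24, 23, 22, 22, 21, 21, 20, 19, 18, 9, 6, 4, 4, 2, 2.
host 1: place 24 vCPU, 8 vCPU left
host 2: place 23 vCPU, 9 vCPU left
host 3: place 22 vCPU, 10 vCPU left
host 4: place 22 vCPU, 10 vCPU left
host 5: place 21 vCPU, 11 vCPU left
host 6: place 21 vCPU, 11 vCPU left
host 7: place 20 vCPU, 12 vCPU left
host 8: place 19 vCPU, 13 vCPU left
host 9: place 18 vCPU, 14 vCPU left
host 2: place 9 vCPU, 0 vCPU left
host 1: place 6 vCPU, 2 vCPU left
host 3: place 4 vCPU, 6 vCPU left
host 3: place 4 vCPU, 2 vCPU left
host 1: place 2 vCPU, 0 vCPU left
host 3: place 2 vCPU, 0 vCPU left
Final hosts: [24,6,2] [23,9] [22,4,4,2] [22] [21] [21] [20] [19] [18].

9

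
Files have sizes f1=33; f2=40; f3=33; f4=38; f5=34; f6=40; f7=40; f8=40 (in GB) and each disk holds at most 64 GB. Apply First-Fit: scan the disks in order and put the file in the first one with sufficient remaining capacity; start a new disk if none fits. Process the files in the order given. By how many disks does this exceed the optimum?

First-Fit: [33] [40] [33] [38] [34] [40] [40] [40] → 8 disks.
8 files exceed 32 GB (half the capacity), and no two of those can share a disk, so at least 8 disks are needed.
So 8 is already optimal.

0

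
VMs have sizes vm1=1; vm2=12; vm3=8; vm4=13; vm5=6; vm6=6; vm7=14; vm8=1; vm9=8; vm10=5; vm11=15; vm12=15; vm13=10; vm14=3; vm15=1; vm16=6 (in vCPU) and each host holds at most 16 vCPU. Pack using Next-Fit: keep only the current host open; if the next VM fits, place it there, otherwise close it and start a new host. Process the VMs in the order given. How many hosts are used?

10

Put vm1 (1 vCPU) in host 1; 15 vCPU remain.
Put vm2 (12 vCPU) in host 1; 3 vCPU remain.
Put vm3 (8 vCPU) in host 2; 8 vCPU remain.
Put vm4 (13 vCPU) in host 3; 3 vCPU remain.
Put vm5 (6 vCPU) in host 4; 10 vCPU remain.
Put vm6 (6 vCPU) in host 4; 4 vCPU remain.
Put vm7 (14 vCPU) in host 5; 2 vCPU remain.
Put vm8 (1 vCPU) in host 5; 1 vCPU remain.
Put vm9 (8 vCPU) in host 6; 8 vCPU remain.
Put vm10 (5 vCPU) in host 6; 3 vCPU remain.
Put vm11 (15 vCPU) in host 7; 1 vCPU remain.
Put vm12 (15 vCPU) in host 8; 1 vCPU remain.
Put vm13 (10 vCPU) in host 9; 6 vCPU remain.
Put vm14 (3 vCPU) in host 9; 3 vCPU remain.
Put vm15 (1 vCPU) in host 9; 2 vCPU remain.
Put vm16 (6 vCPU) in host 10; 10 vCPU remain.
Final hosts: [1,12] [8] [13] [6,6] [14,1] [8,5] [15] [15] [10,3,1] [6].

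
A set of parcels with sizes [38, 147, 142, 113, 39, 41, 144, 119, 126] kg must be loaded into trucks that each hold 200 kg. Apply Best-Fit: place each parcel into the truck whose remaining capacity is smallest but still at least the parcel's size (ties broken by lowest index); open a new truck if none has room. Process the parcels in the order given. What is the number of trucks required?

truck 1: place 38 kg, 162 kg left
truck 1: place 147 kg, 15 kg left
truck 2: place 142 kg, 58 kg left
truck 3: place 113 kg, 87 kg left
truck 2: place 39 kg, 19 kg left
truck 3: place 41 kg, 46 kg left
truck 4: place 144 kg, 56 kg left
truck 5: place 119 kg, 81 kg left
truck 6: place 126 kg, 74 kg left

6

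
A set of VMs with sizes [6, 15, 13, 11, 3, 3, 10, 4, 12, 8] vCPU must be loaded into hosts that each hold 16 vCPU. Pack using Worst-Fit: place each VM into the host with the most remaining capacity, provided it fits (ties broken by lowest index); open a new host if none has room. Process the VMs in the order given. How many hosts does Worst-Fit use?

7 hosts

Put 6 vCPU in host 1; 10 vCPU remain.
Put 15 vCPU in host 2; 1 vCPU remain.
Put 13 vCPU in host 3; 3 vCPU remain.
Put 11 vCPU in host 4; 5 vCPU remain.
Put 3 vCPU in host 1; 7 vCPU remain.
Put 3 vCPU in host 1; 4 vCPU remain.
Put 10 vCPU in host 5; 6 vCPU remain.
Put 4 vCPU in host 5; 2 vCPU remain.
Put 12 vCPU in host 6; 4 vCPU remain.
Put 8 vCPU in host 7; 8 vCPU remain.
Final hosts: [6,3,3] [15] [13] [11] [10,4] [12] [8].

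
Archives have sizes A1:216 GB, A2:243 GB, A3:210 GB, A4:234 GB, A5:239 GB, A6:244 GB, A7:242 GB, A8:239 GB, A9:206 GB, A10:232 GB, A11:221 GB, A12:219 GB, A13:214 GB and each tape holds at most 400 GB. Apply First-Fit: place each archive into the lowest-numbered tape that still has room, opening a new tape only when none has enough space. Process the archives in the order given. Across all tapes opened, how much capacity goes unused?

tape 1: place A1 (216 GB), 184 GB left
tape 2: place A2 (243 GB), 157 GB left
tape 3: place A3 (210 GB), 190 GB left
tape 4: place A4 (234 GB), 166 GB left
tape 5: place A5 (239 GB), 161 GB left
tape 6: place A6 (244 GB), 156 GB left
tape 7: place A7 (242 GB), 158 GB left
tape 8: place A8 (239 GB), 161 GB left
tape 9: place A9 (206 GB), 194 GB left
tape 10: place A10 (232 GB), 168 GB left
tape 11: place A11 (221 GB), 179 GB left
tape 12: place A12 (219 GB), 181 GB left
tape 13: place A13 (214 GB), 186 GB left
13 tapes × 400 GB = 5200 GB; used 2959 GB; unused 2241 GB.

2241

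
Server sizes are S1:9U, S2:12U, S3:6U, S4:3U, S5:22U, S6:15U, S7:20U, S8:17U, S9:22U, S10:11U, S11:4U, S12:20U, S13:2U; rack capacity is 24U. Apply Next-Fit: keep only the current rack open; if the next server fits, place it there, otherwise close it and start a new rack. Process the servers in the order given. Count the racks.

9 racks

rack 1: place S1 (9U), 15U left
rack 1: place S2 (12U), 3U left
rack 2: place S3 (6U), 18U left
rack 2: place S4 (3U), 15U left
rack 3: place S5 (22U), 2U left
rack 4: place S6 (15U), 9U left
rack 5: place S7 (20U), 4U left
rack 6: place S8 (17U), 7U left
rack 7: place S9 (22U), 2U left
rack 8: place S10 (11U), 13U left
rack 8: place S11 (4U), 9U left
rack 9: place S12 (20U), 4U left
rack 9: place S13 (2U), 2U left
Final racks: [9,12] [6,3] [22] [15] [20] [17] [22] [11,4] [20,2].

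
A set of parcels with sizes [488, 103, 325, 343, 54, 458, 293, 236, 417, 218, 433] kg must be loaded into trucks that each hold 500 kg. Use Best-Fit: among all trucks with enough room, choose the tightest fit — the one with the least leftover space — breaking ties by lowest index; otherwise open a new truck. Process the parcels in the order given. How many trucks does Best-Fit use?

truck 1: place 488 kg, 12 kg left
truck 2: place 103 kg, 397 kg left
truck 2: place 325 kg, 72 kg left
truck 3: place 343 kg, 157 kg left
truck 2: place 54 kg, 18 kg left
truck 4: place 458 kg, 42 kg left
truck 5: place 293 kg, 207 kg left
truck 6: place 236 kg, 264 kg left
truck 7: place 417 kg, 83 kg left
truck 6: place 218 kg, 46 kg left
truck 8: place 433 kg, 67 kg left

8 trucks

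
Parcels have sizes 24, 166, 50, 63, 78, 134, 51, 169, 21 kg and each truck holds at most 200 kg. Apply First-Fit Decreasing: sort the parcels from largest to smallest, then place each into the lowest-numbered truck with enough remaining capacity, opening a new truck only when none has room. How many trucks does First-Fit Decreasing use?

Sorted descending: 169, 166, 134, 78, 63, 51, 50, 24, 21.
truck 1: place 169 kg, 31 kg left
truck 2: place 166 kg, 34 kg left
truck 3: place 134 kg, 66 kg left
truck 4: place 78 kg, 122 kg left
truck 3: place 63 kg, 3 kg left
truck 4: place 51 kg, 71 kg left
truck 4: place 50 kg, 21 kg left
truck 1: place 24 kg, 7 kg left
truck 2: place 21 kg, 13 kg left
Final trucks: [169,24] [166,21] [134,63] [78,51,50].

4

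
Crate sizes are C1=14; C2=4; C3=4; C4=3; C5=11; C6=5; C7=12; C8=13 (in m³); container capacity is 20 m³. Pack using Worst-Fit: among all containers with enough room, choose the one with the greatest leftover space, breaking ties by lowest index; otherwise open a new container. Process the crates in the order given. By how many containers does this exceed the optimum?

Worst-Fit: [14,4] [4,3,11] [5,12] [13] → 4 containers.
Total size 66 m³; any packing needs at least ⌈66/20⌉ = 4 containers.
So 4 is already optimal.

0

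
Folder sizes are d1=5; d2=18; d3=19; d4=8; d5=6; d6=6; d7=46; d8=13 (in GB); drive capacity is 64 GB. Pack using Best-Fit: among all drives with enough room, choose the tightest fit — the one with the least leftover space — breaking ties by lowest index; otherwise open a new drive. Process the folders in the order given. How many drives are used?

2 drives

d1 (5 GB) → drive 1 (remaining 59 GB)
d2 (18 GB) → drive 1 (remaining 41 GB)
d3 (19 GB) → drive 1 (remaining 22 GB)
d4 (8 GB) → drive 1 (remaining 14 GB)
d5 (6 GB) → drive 1 (remaining 8 GB)
d6 (6 GB) → drive 1 (remaining 2 GB)
d7 (46 GB) → drive 2 (remaining 18 GB)
d8 (13 GB) → drive 2 (remaining 5 GB)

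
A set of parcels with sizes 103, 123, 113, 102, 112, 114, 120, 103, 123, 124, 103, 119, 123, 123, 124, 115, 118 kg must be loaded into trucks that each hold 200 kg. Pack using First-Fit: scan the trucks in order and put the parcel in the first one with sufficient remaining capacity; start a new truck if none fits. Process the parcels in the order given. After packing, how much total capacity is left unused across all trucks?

Put 103 kg in truck 1; 97 kg remain.
Put 123 kg in truck 2; 77 kg remain.
Put 113 kg in truck 3; 87 kg remain.
Put 102 kg in truck 4; 98 kg remain.
Put 112 kg in truck 5; 88 kg remain.
Put 114 kg in truck 6; 86 kg remain.
Put 120 kg in truck 7; 80 kg remain.
Put 103 kg in truck 8; 97 kg remain.
Put 123 kg in truck 9; 77 kg remain.
Put 124 kg in truck 10; 76 kg remain.
Put 103 kg in truck 11; 97 kg remain.
Put 119 kg in truck 12; 81 kg remain.
Put 123 kg in truck 13; 77 kg remain.
Put 123 kg in truck 14; 77 kg remain.
Put 124 kg in truck 15; 76 kg remain.
Put 115 kg in truck 16; 85 kg remain.
Put 118 kg in truck 17; 82 kg remain.
17 trucks × 200 kg = 3400 kg; used 1962 kg; unused 1438 kg.

1438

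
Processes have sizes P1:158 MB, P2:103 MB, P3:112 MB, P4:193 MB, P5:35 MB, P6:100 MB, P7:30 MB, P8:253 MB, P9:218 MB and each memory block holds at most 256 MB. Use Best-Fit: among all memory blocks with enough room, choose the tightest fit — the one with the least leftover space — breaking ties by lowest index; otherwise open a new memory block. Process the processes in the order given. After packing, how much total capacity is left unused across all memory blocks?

334

Put P1 (158 MB) in memory block 1; 98 MB remain.
Put P2 (103 MB) in memory block 2; 153 MB remain.
Put P3 (112 MB) in memory block 2; 41 MB remain.
Put P4 (193 MB) in memory block 3; 63 MB remain.
Put P5 (35 MB) in memory block 2; 6 MB remain.
Put P6 (100 MB) in memory block 4; 156 MB remain.
Put P7 (30 MB) in memory block 3; 33 MB remain.
Put P8 (253 MB) in memory block 5; 3 MB remain.
Put P9 (218 MB) in memory block 6; 38 MB remain.
6 memory blocks × 256 MB = 1536 MB; used 1202 MB; unused 334 MB.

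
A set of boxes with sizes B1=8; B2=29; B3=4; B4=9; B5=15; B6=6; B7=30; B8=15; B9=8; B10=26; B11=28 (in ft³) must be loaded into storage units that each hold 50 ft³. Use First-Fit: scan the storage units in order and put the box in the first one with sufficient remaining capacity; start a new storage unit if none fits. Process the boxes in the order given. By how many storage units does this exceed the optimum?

1

First-Fit: [8,29,4,9] [15,6,15,8] [30] [26] [28] → 5 storage units.
Total size 178 ft³; any packing needs at least ⌈178/50⌉ = 4 storage units.
An optimal packing achieves that bound: [30,15,4] [29,15,6] [28,9,8] [26,8] → 4 storage units.
Excess: 5 − 4 = 1.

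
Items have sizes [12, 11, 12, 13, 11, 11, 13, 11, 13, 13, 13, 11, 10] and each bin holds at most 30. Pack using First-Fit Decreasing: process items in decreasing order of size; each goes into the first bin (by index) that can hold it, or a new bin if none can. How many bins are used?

7

Sorted descending: 13, 13, 13, 13, 13, 12, 12, 11, 11, 11, 11, 11, 10.
13 → bin 1 (remaining 17)
13 → bin 1 (remaining 4)
13 → bin 2 (remaining 17)
13 → bin 2 (remaining 4)
13 → bin 3 (remaining 17)
12 → bin 3 (remaining 5)
12 → bin 4 (remaining 18)
11 → bin 4 (remaining 7)
11 → bin 5 (remaining 19)
11 → bin 5 (remaining 8)
11 → bin 6 (remaining 19)
11 → bin 6 (remaining 8)
10 → bin 7 (remaining 20)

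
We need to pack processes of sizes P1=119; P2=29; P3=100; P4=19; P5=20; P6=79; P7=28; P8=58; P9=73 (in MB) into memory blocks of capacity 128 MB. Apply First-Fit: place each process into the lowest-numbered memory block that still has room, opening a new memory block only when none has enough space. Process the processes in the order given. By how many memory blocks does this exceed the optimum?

1

First-Fit: [119] [29,19,20,28] [100] [79] [58] [73] → 6 memory blocks.
Total size 525 MB; any packing needs at least ⌈525/128⌉ = 5 memory blocks.
An optimal packing achieves that bound: [119] [100,28] [79,29,20] [73,19] [58] → 5 memory blocks.
Excess: 6 − 5 = 1.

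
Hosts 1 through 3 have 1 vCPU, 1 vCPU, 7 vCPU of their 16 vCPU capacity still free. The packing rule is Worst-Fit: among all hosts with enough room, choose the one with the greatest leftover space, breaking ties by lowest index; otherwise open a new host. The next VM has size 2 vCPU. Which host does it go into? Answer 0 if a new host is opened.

3

Hosts with room: host 3 (7 vCPU).
Most room is host 3 with 7 vCPU free.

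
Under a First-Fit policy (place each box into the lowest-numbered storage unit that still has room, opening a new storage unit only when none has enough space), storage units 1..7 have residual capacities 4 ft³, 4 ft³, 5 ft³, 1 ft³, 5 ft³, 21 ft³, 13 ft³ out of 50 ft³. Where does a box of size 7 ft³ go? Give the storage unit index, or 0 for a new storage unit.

Storage units with room: storage unit 6 (21 ft³), storage unit 7 (13 ft³).
The first with room is storage unit 6.

6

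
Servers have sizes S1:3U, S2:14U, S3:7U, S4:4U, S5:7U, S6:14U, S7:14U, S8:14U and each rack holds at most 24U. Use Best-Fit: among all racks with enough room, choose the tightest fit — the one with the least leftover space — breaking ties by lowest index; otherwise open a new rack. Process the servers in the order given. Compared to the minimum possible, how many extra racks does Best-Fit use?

Best-Fit: [3,14,7] [4,7] [14] [14] [14] → 5 racks.
Total size 77U; any packing needs at least ⌈77/24⌉ = 4 racks.
An optimal packing achieves that bound: [14,7,3] [14,7] [14,4] [14] → 4 racks.
Excess: 5 − 4 = 1.

1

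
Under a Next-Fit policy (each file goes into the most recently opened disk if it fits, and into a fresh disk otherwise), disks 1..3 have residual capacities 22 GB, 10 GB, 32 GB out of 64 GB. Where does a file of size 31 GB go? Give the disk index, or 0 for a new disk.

3

Next-Fit only looks at disk 3, which has 32 GB free.
31 GB fits there.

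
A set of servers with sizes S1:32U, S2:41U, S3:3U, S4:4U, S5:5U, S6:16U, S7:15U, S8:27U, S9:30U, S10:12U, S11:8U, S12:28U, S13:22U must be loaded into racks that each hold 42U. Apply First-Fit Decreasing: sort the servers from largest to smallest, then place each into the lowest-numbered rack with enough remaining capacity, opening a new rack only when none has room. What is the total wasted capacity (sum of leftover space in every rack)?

Sorted descending: 41, 32, 30, 28, 27, 22, 16, 15, 12, 8, 5, 4, 3.
Put 41U in rack 1; 1U remain.
Put 32U in rack 2; 10U remain.
Put 30U in rack 3; 12U remain.
Put 28U in rack 4; 14U remain.
Put 27U in rack 5; 15U remain.
Put 22U in rack 6; 20U remain.
Put 16U in rack 6; 4U remain.
Put 15U in rack 5; 0U remain.
Put 12U in rack 3; 0U remain.
Put 8U in rack 2; 2U remain.
Put 5U in rack 4; 9U remain.
Put 4U in rack 4; 5U remain.
Put 3U in rack 4; 2U remain.
6 racks × 42U = 252U; used 243U; unused 9U.

9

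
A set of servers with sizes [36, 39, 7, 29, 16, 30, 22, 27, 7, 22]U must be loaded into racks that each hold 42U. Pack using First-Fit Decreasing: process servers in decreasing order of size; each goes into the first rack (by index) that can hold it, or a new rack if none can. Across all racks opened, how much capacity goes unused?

Sorted descending: 39, 36, 30, 29, 27, 22, 22, 16, 7, 7.
Put 39U in rack 1; 3U remain.
Put 36U in rack 2; 6U remain.
Put 30U in rack 3; 12U remain.
Put 29U in rack 4; 13U remain.
Put 27U in rack 5; 15U remain.
Put 22U in rack 6; 20U remain.
Put 22U in rack 7; 20U remain.
Put 16U in rack 6; 4U remain.
Put 7U in rack 3; 5U remain.
Put 7U in rack 4; 6U remain.
7 racks × 42U = 294U; used 235U; unused 59U.

59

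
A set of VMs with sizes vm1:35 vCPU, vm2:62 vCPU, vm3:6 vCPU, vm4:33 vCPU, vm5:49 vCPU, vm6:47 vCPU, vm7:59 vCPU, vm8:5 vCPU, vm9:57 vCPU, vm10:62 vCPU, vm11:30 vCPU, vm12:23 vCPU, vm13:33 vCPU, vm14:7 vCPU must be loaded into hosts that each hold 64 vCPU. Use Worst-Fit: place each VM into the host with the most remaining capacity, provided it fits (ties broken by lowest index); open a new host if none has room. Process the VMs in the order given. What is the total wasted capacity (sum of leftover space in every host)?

Put vm1 (35 vCPU) in host 1; 29 vCPU remain.
Put vm2 (62 vCPU) in host 2; 2 vCPU remain.
Put vm3 (6 vCPU) in host 1; 23 vCPU remain.
Put vm4 (33 vCPU) in host 3; 31 vCPU remain.
Put vm5 (49 vCPU) in host 4; 15 vCPU remain.
Put vm6 (47 vCPU) in host 5; 17 vCPU remain.
Put vm7 (59 vCPU) in host 6; 5 vCPU remain.
Put vm8 (5 vCPU) in host 3; 26 vCPU remain.
Put vm9 (57 vCPU) in host 7; 7 vCPU remain.
Put vm10 (62 vCPU) in host 8; 2 vCPU remain.
Put vm11 (30 vCPU) in host 9; 34 vCPU remain.
Put vm12 (23 vCPU) in host 9; 11 vCPU remain.
Put vm13 (33 vCPU) in host 10; 31 vCPU remain.
Put vm14 (7 vCPU) in host 10; 24 vCPU remain.
10 hosts × 64 vCPU = 640 vCPU; used 508 vCPU; unused 132 vCPU.

132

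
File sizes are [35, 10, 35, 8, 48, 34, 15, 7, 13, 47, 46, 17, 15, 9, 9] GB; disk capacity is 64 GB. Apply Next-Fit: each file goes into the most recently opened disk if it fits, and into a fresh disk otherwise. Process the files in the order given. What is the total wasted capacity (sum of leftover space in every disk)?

35 GB → disk 1 (remaining 29 GB)
10 GB → disk 1 (remaining 19 GB)
35 GB → disk 2 (remaining 29 GB)
8 GB → disk 2 (remaining 21 GB)
48 GB → disk 3 (remaining 16 GB)
34 GB → disk 4 (remaining 30 GB)
15 GB → disk 4 (remaining 15 GB)
7 GB → disk 4 (remaining 8 GB)
13 GB → disk 5 (remaining 51 GB)
47 GB → disk 5 (remaining 4 GB)
46 GB → disk 6 (remaining 18 GB)
17 GB → disk 6 (remaining 1 GB)
15 GB → disk 7 (remaining 49 GB)
9 GB → disk 7 (remaining 40 GB)
9 GB → disk 7 (remaining 31 GB)
7 disks × 64 GB = 448 GB; used 348 GB; unused 100 GB.

100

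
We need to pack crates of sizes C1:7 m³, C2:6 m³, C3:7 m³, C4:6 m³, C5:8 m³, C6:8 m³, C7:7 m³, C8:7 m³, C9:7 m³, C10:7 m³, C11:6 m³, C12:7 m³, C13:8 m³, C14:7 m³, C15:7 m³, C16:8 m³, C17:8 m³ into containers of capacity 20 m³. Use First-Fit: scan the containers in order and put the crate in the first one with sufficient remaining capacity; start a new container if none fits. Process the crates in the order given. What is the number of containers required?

8

C1 (7 m³) → container 1 (remaining 13 m³)
C2 (6 m³) → container 1 (remaining 7 m³)
C3 (7 m³) → container 1 (remaining 0 m³)
C4 (6 m³) → container 2 (remaining 14 m³)
C5 (8 m³) → container 2 (remaining 6 m³)
C6 (8 m³) → container 3 (remaining 12 m³)
C7 (7 m³) → container 3 (remaining 5 m³)
C8 (7 m³) → container 4 (remaining 13 m³)
C9 (7 m³) → container 4 (remaining 6 m³)
C10 (7 m³) → container 5 (remaining 13 m³)
C11 (6 m³) → container 2 (remaining 0 m³)
C12 (7 m³) → container 5 (remaining 6 m³)
C13 (8 m³) → container 6 (remaining 12 m³)
C14 (7 m³) → container 6 (remaining 5 m³)
C15 (7 m³) → container 7 (remaining 13 m³)
C16 (8 m³) → container 7 (remaining 5 m³)
C17 (8 m³) → container 8 (remaining 12 m³)
Final containers: [7,6,7] [6,8,6] [8,7] [7,7] [7,7] [8,7] [7,8] [8].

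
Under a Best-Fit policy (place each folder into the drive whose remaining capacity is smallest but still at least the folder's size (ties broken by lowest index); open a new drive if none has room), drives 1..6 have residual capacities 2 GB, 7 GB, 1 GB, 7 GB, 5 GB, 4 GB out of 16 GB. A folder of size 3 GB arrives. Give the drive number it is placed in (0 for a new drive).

6

Drives with room: drive 2 (7 GB), drive 4 (7 GB), drive 5 (5 GB), drive 6 (4 GB).
Tightest fit is drive 6 with 4 GB free.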